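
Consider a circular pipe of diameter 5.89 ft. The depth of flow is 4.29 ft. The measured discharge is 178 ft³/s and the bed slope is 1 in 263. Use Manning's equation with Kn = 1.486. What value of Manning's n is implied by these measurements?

For a circular section of diameter D = 5.89 ft at depth y = 4.29 ft, the central angle is θ = 2 arccos(1 − 2y/D) = 4.09 rad. Then A = (D²/8)(θ − sin θ) = 21.26 ft² and P = Dθ/2 = 12.05 ft.
Hydraulic radius R = A/P = 21.26/12.05 = 1.765 ft.
Rearranging Manning's equation: n = (1.486/Q) A R^(2/3) S^(1/2) = (1.486/178) × 21.26 × 1.765^(2/3) × √0.003802 = 0.016.

n = 0.016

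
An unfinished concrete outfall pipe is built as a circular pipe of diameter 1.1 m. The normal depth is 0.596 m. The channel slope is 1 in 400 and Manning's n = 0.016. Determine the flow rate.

Q = 0.718 m³/s

For a circular section of diameter D = 1.1 m at depth y = 0.596 m, the central angle is θ = 2 arccos(1 − 2y/D) = 3.309 rad. Then A = (D²/8)(θ − sin θ) = 0.5257 m² and P = Dθ/2 = 1.82 m.
Hydraulic radius R = A/P = 0.5257/1.82 = 0.2889 m.
Manning's equation: Q = (1/n) A R^(2/3) S^(1/2) = (1/0.016) × 0.5257 × 0.2889^(2/3) × 0.0025^(1/2) = 0.718 m³/s.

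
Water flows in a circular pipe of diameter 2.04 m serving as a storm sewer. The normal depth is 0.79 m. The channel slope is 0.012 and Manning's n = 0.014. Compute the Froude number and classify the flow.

For a circular section of diameter D = 2.04 m at depth y = 0.79 m, the central angle is θ = 2 arccos(1 − 2y/D) = 2.687 rad. Then A = (D²/8)(θ − sin θ) = 1.169 m² and P = Dθ/2 = 2.74 m.
Hydraulic radius R = A/P = 1.169/2.74 = 0.4266 m.
V = (1/n) R^(2/3) √S = (1/0.014) × 0.4266^(2/3) × √0.012 = 4.434 m/s. Hydraulic depth D_h = A/T = 1.169/1.987 = 0.5882 m.
Froude number Fr = V/√(g·D_h) = 4.434/√(9.81×0.5882) = 1.85, which is greater than 1, so the flow is supercritical.

supercritical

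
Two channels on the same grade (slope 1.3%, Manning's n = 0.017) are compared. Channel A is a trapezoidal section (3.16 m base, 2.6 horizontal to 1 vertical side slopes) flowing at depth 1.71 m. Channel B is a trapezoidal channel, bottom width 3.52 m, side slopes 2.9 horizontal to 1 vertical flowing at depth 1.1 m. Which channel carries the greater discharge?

channel A

Channel A: With bottom width b = 3.16 m and side slope z = 2.6: A = (b + zy)y = (3.16 + 2.6×1.71)×1.71 = 13.01 m²; P = b + 2y√(1+z²) = 3.16 + 2×1.71×2.786 = 12.69 m. Hydraulic radius R = A/P = 13.01/12.69 = 1.025 m. Q_A = (1/0.017)·13.01·1.025^(2/3)·√0.013 = 88.69 m³/s.
Channel B: With bottom width b = 3.52 m and side slope z = 2.9: A = (b + zy)y = (3.52 + 2.9×1.1)×1.1 = 7.381 m²; P = b + 2y√(1+z²) = 3.52 + 2×1.1×3.068 = 10.27 m. Hydraulic radius R = A/P = 7.381/10.27 = 0.7188 m. Q_B = (1/0.017)·7.381·0.7188^(2/3)·√0.013 = 39.72 m³/s.
Q_A = 88.69 m³/s vs Q_B = 39.72 m³/s, so channel A carries more.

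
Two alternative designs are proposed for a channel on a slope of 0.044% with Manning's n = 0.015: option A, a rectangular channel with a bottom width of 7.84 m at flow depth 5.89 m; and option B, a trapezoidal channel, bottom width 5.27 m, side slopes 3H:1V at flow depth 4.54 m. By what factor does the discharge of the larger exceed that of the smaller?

Channel A: Flow area A = b·y = 7.84 × 5.89 = 46.18 m². Wetted perimeter P = b + 2y = 7.84 + 2×5.89 = 19.62 m. Hydraulic radius R = A/P = 46.18/19.62 = 2.354 m. Q_A = (1/0.015)·46.18·2.354^(2/3)·√0.00044 = 114.3 m³/s.
Channel B: With bottom width b = 5.27 m and side slope z = 3: A = (b + zy)y = (5.27 + 3×4.54)×4.54 = 85.76 m²; P = b + 2y√(1+z²) = 5.27 + 2×4.54×3.162 = 33.98 m. Hydraulic radius R = A/P = 85.76/33.98 = 2.524 m. Q_B = (1/0.015)·85.76·2.524^(2/3)·√0.00044 = 222.3 m³/s.
The larger discharge is 222.3 m³/s and the smaller is 114.3 m³/s; the ratio is 1.95.

1.95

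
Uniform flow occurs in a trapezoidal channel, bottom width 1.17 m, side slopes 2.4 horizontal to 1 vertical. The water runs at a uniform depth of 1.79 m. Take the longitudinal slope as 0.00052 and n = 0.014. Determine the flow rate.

With bottom width b = 1.17 m and side slope z = 2.4: A = (b + zy)y = (1.17 + 2.4×1.79)×1.79 = 9.784 m²; P = b + 2y√(1+z²) = 1.17 + 2×1.79×2.6 = 10.48 m.
Hydraulic radius R = A/P = 9.784/10.48 = 0.9338 m.
Manning's equation: Q = (1/n) A R^(2/3) S^(1/2) = (1/0.014) × 9.784 × 0.9338^(2/3) × 0.00052^(1/2) = 15.2 m³/s.

Q = 15.2 m³/s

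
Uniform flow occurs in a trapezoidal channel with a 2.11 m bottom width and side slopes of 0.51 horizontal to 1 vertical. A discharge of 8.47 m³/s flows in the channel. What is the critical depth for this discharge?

y_c = 1.08 m

At critical depth, Q² T / (g A³) = 1, i.e. A³/T = Q²/g = 8.47²/9.81 = 7.313.
Try y = 1.2 m: A³/T = 10.45 — too large.
Try y = 0.882 m: A³/T = 3.824 — too small.
Try y = 1.08 m: A³/T = 7.389 — matches.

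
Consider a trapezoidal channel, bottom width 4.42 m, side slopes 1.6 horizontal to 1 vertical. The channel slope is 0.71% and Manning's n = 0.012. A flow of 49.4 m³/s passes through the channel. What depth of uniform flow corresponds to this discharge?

y_n = 1.22 m

Manning's equation rearranged: A R^(2/3) = nQ / (1·√S) = 0.012 × 49.4 / (√0.0071) = 7.035.
At y = 1.33 m: A R^(2/3) = 8.254 — over.
At y = 1.05 m: A R^(2/3) = 5.353 — short.
At y = 1.22 m: A R^(2/3) = 7.038 — matches.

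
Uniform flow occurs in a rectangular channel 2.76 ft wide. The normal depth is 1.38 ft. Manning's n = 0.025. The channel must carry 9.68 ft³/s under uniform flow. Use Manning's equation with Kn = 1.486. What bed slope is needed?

S = 0.003

Flow area A = b·y = 2.76 × 1.38 = 3.809 ft². Wetted perimeter P = b + 2y = 2.76 + 2×1.38 = 5.52 ft.
Hydraulic radius R = A/P = 3.809/5.52 = 0.69 ft.
From Manning's equation, S = [nQ / (1.486 A R^(2/3))]² = [0.025 × 9.68 / (1.486 × 3.809 × 0.69^(2/3))]² = 0.003.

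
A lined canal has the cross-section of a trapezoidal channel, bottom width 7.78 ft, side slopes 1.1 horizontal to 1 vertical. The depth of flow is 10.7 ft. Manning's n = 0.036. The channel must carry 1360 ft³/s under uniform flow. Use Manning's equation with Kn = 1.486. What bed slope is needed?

With bottom width b = 7.78 ft and side slope z = 1.1: A = (b + zy)y = (7.78 + 1.1×10.7)×10.7 = 209.2 ft²; P = b + 2y√(1+z²) = 7.78 + 2×10.7×1.487 = 39.59 ft.
Hydraulic radius R = A/P = 209.2/39.59 = 5.283 ft.
From Manning's equation, S = [nQ / (1.486 A R^(2/3))]² = [0.036 × 1360 / (1.486 × 209.2 × 5.283^(2/3))]² = 0.0027.

S = 0.0027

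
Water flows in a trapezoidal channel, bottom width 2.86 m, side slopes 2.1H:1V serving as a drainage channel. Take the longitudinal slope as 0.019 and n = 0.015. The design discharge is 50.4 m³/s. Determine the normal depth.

Manning's equation rearranged: A R^(2/3) = nQ / (1·√S) = 0.015 × 50.4 / (√0.019) = 5.485.
At y = 1.38 m: A R^(2/3) = 7.165 — too large.
At y = 0.957 m: A R^(2/3) = 3.451 — too small.
At y = 1.21 m: A R^(2/3) = 5.49 — close enough.

y_n = 1.21 m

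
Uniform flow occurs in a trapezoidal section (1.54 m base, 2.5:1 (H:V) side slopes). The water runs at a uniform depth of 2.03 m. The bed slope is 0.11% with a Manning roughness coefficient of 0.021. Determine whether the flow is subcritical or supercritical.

With bottom width b = 1.54 m and side slope z = 2.5: A = (b + zy)y = (1.54 + 2.5×2.03)×2.03 = 13.43 m²; P = b + 2y√(1+z²) = 1.54 + 2×2.03×2.693 = 12.47 m.
Hydraulic radius R = A/P = 13.43/12.47 = 1.077 m.
V = (1/n) R^(2/3) √S = (1/0.021) × 1.077^(2/3) × √0.0011 = 1.659 m/s. Hydraulic depth D_h = A/T = 13.43/11.69 = 1.149 m.
Froude number Fr = V/√(g·D_h) = 1.659/√(9.81×1.149) = 0.494, which is less than 1, so the flow is subcritical.

subcritical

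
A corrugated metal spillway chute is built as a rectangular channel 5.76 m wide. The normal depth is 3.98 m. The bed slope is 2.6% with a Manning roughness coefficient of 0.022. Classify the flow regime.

Flow area A = b·y = 5.76 × 3.98 = 22.92 m². Wetted perimeter P = b + 2y = 5.76 + 2×3.98 = 13.72 m.
Hydraulic radius R = A/P = 22.92/13.72 = 1.671 m.
V = (1/n) R^(2/3) √S = (1/0.022) × 1.671^(2/3) × √0.026 = 10.32 m/s. Hydraulic depth D_h = A/T = 22.92/5.76 = 3.98 m.
Froude number Fr = V/√(g·D_h) = 10.32/√(9.81×3.98) = 1.65, which is greater than 1, so the flow is supercritical.

supercritical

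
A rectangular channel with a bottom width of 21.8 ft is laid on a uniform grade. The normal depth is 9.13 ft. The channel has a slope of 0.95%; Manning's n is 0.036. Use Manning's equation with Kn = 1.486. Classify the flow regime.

subcritical

Flow area A = b·y = 21.8 × 9.13 = 199 ft². Wetted perimeter P = b + 2y = 21.8 + 2×9.13 = 40.06 ft.
Hydraulic radius R = A/P = 199/40.06 = 4.968 ft.
V = (1.486/n) R^(2/3) √S = (1.486/0.036) × 4.968^(2/3) × √0.0095 = 11.71 ft/s. Hydraulic depth D_h = A/T = 199/21.8 = 9.13 ft.
Froude number Fr = V/√(g·D_h) = 11.71/√(32.2×9.13) = 0.683, which is less than 1, so the flow is subcritical.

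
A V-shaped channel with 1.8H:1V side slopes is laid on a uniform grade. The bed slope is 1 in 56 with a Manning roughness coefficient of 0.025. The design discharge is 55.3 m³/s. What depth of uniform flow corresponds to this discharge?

Manning's equation rearranged: A R^(2/3) = nQ / (1·√S) = 0.025 × 55.3 / (√0.01786) = 10.35.
Trying y = 1.99 m: A R^(2/3) = 6.495 — short.
Trying y = 2.69 m: A R^(2/3) = 14.51 — over.
Trying y = 2.37 m: A R^(2/3) = 10.35 — matches.

y_n = 2.37 m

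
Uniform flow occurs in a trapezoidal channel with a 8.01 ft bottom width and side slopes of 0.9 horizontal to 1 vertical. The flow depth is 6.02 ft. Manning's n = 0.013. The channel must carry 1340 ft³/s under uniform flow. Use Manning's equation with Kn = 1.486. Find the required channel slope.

S = 0.00421

With bottom width b = 8.01 ft and side slope z = 0.9: A = (b + zy)y = (8.01 + 0.9×6.02)×6.02 = 80.84 ft²; P = b + 2y√(1+z²) = 8.01 + 2×6.02×1.345 = 24.21 ft.
Hydraulic radius R = A/P = 80.84/24.21 = 3.339 ft.
From Manning's equation, S = [nQ / (1.486 A R^(2/3))]² = [0.013 × 1340 / (1.486 × 80.84 × 3.339^(2/3))]² = 0.00421.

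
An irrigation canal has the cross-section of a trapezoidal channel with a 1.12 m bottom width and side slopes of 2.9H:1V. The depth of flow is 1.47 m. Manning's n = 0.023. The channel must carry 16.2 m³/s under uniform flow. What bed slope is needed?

With bottom width b = 1.12 m and side slope z = 2.9: A = (b + zy)y = (1.12 + 2.9×1.47)×1.47 = 7.913 m²; P = b + 2y√(1+z²) = 1.12 + 2×1.47×3.068 = 10.14 m.
Hydraulic radius R = A/P = 7.913/10.14 = 0.7805 m.
From Manning's equation, S = [nQ / (1 A R^(2/3))]² = [0.023 × 16.2 / (1 × 7.913 × 0.7805^(2/3))]² = 0.00309.

S = 0.00309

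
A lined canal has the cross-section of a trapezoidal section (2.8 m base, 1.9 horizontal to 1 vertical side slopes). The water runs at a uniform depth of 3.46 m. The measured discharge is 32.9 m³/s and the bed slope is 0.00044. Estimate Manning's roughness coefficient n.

n = 0.031

With bottom width b = 2.8 m and side slope z = 1.9: A = (b + zy)y = (2.8 + 1.9×3.46)×3.46 = 32.43 m²; P = b + 2y√(1+z²) = 2.8 + 2×3.46×2.147 = 17.66 m.
Hydraulic radius R = A/P = 32.43/17.66 = 1.837 m.
Rearranging Manning's equation: n = (1/Q) A R^(2/3) S^(1/2) = (1/32.9) × 32.43 × 1.837^(2/3) × √0.00044 = 0.031.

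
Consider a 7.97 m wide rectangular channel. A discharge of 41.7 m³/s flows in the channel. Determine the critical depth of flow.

y_c = 1.41 m

For a rectangular channel, critical depth y_c = (q²/g)^(1/3) where q = Q/b = 41.7/7.97 = 5.232 m²/s.
So y_c = (5.232²/9.81)^(1/3) = 1.41 m.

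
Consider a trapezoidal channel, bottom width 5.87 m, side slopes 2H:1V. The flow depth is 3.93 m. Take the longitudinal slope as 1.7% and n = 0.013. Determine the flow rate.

Q = 943 m³/s

With bottom width b = 5.87 m and side slope z = 2: A = (b + zy)y = (5.87 + 2×3.93)×3.93 = 53.96 m²; P = b + 2y√(1+z²) = 5.87 + 2×3.93×2.236 = 23.45 m.
Hydraulic radius R = A/P = 53.96/23.45 = 2.301 m.
Manning's equation: Q = (1/n) A R^(2/3) S^(1/2) = (1/0.013) × 53.96 × 2.301^(2/3) × 0.017^(1/2) = 943 m³/s.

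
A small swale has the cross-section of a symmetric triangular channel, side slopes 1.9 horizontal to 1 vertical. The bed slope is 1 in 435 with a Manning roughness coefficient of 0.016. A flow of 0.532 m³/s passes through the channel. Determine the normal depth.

Manning's equation rearranged: A R^(2/3) = nQ / (1·√S) = 0.016 × 0.532 / (√0.002299) = 0.1775.
At y = 0.552 m: A R^(2/3) = 0.2262 — high.
At y = 0.442 m: A R^(2/3) = 0.1251 — low.
At y = 0.504 m: A R^(2/3) = 0.1775 — matches.

y_n = 0.504 m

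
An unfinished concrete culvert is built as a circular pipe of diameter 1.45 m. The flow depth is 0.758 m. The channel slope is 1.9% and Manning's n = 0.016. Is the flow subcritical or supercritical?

supercritical

For a circular section of diameter D = 1.45 m at depth y = 0.758 m, the central angle is θ = 2 arccos(1 − 2y/D) = 3.233 rad. Then A = (D²/8)(θ − sin θ) = 0.8735 m² and P = Dθ/2 = 2.344 m.
Hydraulic radius R = A/P = 0.8735/2.344 = 0.3727 m.
V = (1/n) R^(2/3) √S = (1/0.016) × 0.3727^(2/3) × √0.019 = 4.462 m/s. Hydraulic depth D_h = A/T = 0.8735/1.448 = 0.603 m.
Froude number Fr = V/√(g·D_h) = 4.462/√(9.81×0.603) = 1.83, which is greater than 1, so the flow is supercritical.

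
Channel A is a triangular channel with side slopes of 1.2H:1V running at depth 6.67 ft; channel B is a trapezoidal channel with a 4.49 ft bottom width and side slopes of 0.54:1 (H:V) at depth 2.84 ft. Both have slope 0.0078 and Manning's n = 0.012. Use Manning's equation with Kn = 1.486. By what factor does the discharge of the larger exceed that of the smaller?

4.34

Channel A: For a triangular section with side slope z = 1.2: A = zy² = 1.2×6.67² = 53.39 ft²; P = 2y√(1+z²) = 2×6.67×1.562 = 20.84 ft. Hydraulic radius R = A/P = 53.39/20.84 = 2.562 ft. Q_A = (1.486/0.012)·53.39·2.562^(2/3)·√0.0078 = 1093 ft³/s.
Channel B: With bottom width b = 4.49 ft and side slope z = 0.54: A = (b + zy)y = (4.49 + 0.54×2.84)×2.84 = 17.11 ft²; P = b + 2y√(1+z²) = 4.49 + 2×2.84×1.136 = 10.95 ft. Hydraulic radius R = A/P = 17.11/10.95 = 1.563 ft. Q_B = (1.486/0.012)·17.11·1.563^(2/3)·√0.0078 = 252 ft³/s.
The larger discharge is 1093 ft³/s and the smaller is 252 ft³/s; the ratio is 4.34.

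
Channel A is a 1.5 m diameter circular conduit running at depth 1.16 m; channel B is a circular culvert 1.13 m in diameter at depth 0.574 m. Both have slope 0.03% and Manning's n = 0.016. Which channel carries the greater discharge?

channel A

Channel A: For a circular section of diameter D = 1.5 m at depth y = 1.16 m, the central angle is θ = 2 arccos(1 − 2y/D) = 4.298 rad. Then A = (D²/8)(θ − sin θ) = 1.466 m² and P = Dθ/2 = 3.224 m. Hydraulic radius R = A/P = 1.466/3.224 = 0.4549 m. Q_A = (1/0.016)·1.466·0.4549^(2/3)·√0.0003 = 0.9389 m³/s.
Channel B: For a circular section of diameter D = 1.13 m at depth y = 0.574 m, the central angle is θ = 2 arccos(1 − 2y/D) = 3.173 rad. Then A = (D²/8)(θ − sin θ) = 0.5116 m² and P = Dθ/2 = 1.793 m. Hydraulic radius R = A/P = 0.5116/1.793 = 0.2853 m. Q_B = (1/0.016)·0.5116·0.2853^(2/3)·√0.0003 = 0.24 m³/s.
Q_A = 0.9389 m³/s vs Q_B = 0.24 m³/s, so channel A carries more.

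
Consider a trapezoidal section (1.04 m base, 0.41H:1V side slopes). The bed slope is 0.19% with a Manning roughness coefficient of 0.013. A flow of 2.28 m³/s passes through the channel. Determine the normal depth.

Manning's equation rearranged: A R^(2/3) = nQ / (1·√S) = 0.013 × 2.28 / (√0.0019) = 0.68.
Trying y = 1.07 m: A R^(2/3) = 0.959 — over.
Trying y = 0.762 m: A R^(2/3) = 0.544 — short.
Trying y = 0.872 m: A R^(2/3) = 0.6798 — ≈ 0.68.

y_n = 0.872 m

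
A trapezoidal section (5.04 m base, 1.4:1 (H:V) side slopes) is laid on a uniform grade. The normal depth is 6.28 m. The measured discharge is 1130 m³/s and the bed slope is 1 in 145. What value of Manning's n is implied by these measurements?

With bottom width b = 5.04 m and side slope z = 1.4: A = (b + zy)y = (5.04 + 1.4×6.28)×6.28 = 86.86 m²; P = b + 2y√(1+z²) = 5.04 + 2×6.28×1.72 = 26.65 m.
Hydraulic radius R = A/P = 86.86/26.65 = 3.26 m.
Rearranging Manning's equation: n = (1/Q) A R^(2/3) S^(1/2) = (1/1130) × 86.86 × 3.26^(2/3) × √0.006897 = 0.014.

n = 0.014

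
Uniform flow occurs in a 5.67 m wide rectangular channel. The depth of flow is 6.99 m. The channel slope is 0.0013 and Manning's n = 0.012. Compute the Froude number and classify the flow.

Flow area A = b·y = 5.67 × 6.99 = 39.63 m². Wetted perimeter P = b + 2y = 5.67 + 2×6.99 = 19.65 m.
Hydraulic radius R = A/P = 39.63/19.65 = 2.017 m.
V = (1/n) R^(2/3) √S = (1/0.012) × 2.017^(2/3) × √0.0013 = 4.796 m/s. Hydraulic depth D_h = A/T = 39.63/5.67 = 6.99 m.
Froude number Fr = V/√(g·D_h) = 4.796/√(9.81×6.99) = 0.579, which is less than 1, so the flow is subcritical.

subcritical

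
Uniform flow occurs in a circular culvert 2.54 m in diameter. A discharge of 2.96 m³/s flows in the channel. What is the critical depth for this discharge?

At critical depth, Q² T / (g A³) = 1, i.e. A³/T = Q²/g = 2.96²/9.81 = 0.8931.
Try y = 0.604 m: A³/T = 0.3636 — short.
Try y = 0.761 m: A³/T = 0.8931 — close enough.

y_c = 0.761 m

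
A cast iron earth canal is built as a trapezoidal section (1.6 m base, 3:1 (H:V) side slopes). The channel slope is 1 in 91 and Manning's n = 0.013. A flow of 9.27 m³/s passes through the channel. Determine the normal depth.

Manning's equation rearranged: A R^(2/3) = nQ / (1·√S) = 0.013 × 9.27 / (√0.01099) = 1.15.
Try y = 0.672 m: A R^(2/3) = 1.353 — too large.
Try y = 0.622 m: A R^(2/3) = 1.15 — close enough.

y_n = 0.622 m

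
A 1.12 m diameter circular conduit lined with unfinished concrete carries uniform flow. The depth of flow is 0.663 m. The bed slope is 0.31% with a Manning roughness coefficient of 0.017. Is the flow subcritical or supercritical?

For a circular section of diameter D = 1.12 m at depth y = 0.663 m, the central angle is θ = 2 arccos(1 − 2y/D) = 3.512 rad. Then A = (D²/8)(θ − sin θ) = 0.6073 m² and P = Dθ/2 = 1.966 m.
Hydraulic radius R = A/P = 0.6073/1.966 = 0.3088 m.
V = (1/n) R^(2/3) √S = (1/0.017) × 0.3088^(2/3) × √0.0031 = 1.496 m/s. Hydraulic depth D_h = A/T = 0.6073/1.101 = 0.5517 m.
Froude number Fr = V/√(g·D_h) = 1.496/√(9.81×0.5517) = 0.643, which is less than 1, so the flow is subcritical.

subcritical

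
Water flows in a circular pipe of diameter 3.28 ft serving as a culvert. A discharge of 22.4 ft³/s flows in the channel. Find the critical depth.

At critical depth, Q² T / (g A³) = 1, i.e. A³/T = Q²/g = 22.4²/32.2 = 15.58.
At y = 1.14 ft: A³/T = 5.695 — short.
At y = 1.64 ft: A³/T = 22.99 — over.
At y = 1.48 ft: A³/T = 15.53 — close enough.

y_c = 1.48 ft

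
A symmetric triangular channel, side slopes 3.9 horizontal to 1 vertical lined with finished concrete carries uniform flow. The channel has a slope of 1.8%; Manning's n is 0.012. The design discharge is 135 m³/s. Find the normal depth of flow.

y_n = 1.83 m

Manning's equation rearranged: A R^(2/3) = nQ / (1·√S) = 0.012 × 135 / (√0.018) = 12.07.
Trying y = 2.02 m: A R^(2/3) = 15.68 — over.
Trying y = 1.28 m: A R^(2/3) = 4.646 — short.
Trying y = 1.83 m: A R^(2/3) = 12.05 — ≈ 12.07.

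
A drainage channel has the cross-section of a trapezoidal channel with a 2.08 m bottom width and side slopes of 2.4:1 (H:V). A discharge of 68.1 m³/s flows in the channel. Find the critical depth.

y_c = 2.38 m

At critical depth, Q² T / (g A³) = 1, i.e. A³/T = Q²/g = 68.1²/9.81 = 472.7.
Trying y = 2.71 m: A³/T = 834.3 — too large.
Trying y = 1.95 m: A³/T = 200.2 — too small.
Trying y = 2.38 m: A³/T = 472.3 — ≈ 472.7.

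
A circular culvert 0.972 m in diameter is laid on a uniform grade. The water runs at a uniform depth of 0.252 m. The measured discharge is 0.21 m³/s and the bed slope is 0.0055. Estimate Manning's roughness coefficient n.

n = 0.015

For a circular section of diameter D = 0.972 m at depth y = 0.252 m, the central angle is θ = 2 arccos(1 − 2y/D) = 2.137 rad. Then A = (D²/8)(θ − sin θ) = 0.1527 m² and P = Dθ/2 = 1.039 m.
Hydraulic radius R = A/P = 0.1527/1.039 = 0.147 m.
Rearranging Manning's equation: n = (1/Q) A R^(2/3) S^(1/2) = (1/0.21) × 0.1527 × 0.147^(2/3) × √0.0055 = 0.015.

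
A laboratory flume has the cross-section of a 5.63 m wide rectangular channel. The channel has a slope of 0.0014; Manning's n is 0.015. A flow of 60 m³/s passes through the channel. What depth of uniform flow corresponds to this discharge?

Manning's equation rearranged: A R^(2/3) = nQ / (1·√S) = 0.015 × 60 / (√0.0014) = 24.05.
Try y = 2.78 m: A R^(2/3) = 19.58 — too small.
Try y = 3.62 m: A R^(2/3) = 27.69 — too large.
Try y = 3.25 m: A R^(2/3) = 24.07 — matches.

y_n = 3.25 m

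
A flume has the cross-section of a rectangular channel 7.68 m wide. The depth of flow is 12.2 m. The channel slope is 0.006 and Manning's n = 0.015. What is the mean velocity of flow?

V = 10.6 m/s

Flow area A = b·y = 7.68 × 12.2 = 93.7 m². Wetted perimeter P = b + 2y = 7.68 + 2×12.2 = 32.08 m.
Hydraulic radius R = A/P = 93.7/32.08 = 2.921 m.
From Manning's equation, V = (1/n) R^(2/3) S^(1/2) = (1/0.015) × 2.921^(2/3) × 0.006^(1/2) = 10.6 m/s.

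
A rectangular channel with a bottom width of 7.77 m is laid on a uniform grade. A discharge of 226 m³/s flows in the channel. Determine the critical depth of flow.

For a rectangular channel, critical depth y_c = (q²/g)^(1/3) where q = Q/b = 226/7.77 = 29.09 m²/s.
So y_c = (29.09²/9.81)^(1/3) = 4.42 m.

y_c = 4.42 m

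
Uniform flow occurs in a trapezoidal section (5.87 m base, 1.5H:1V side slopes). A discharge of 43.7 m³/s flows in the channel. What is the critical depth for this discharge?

At critical depth, Q² T / (g A³) = 1, i.e. A³/T = Q²/g = 43.7²/9.81 = 194.7.
Trying y = 1.24 m: A³/T = 91.83 — too small.
Trying y = 1.81 m: A³/T = 332 — too large.
Trying y = 1.55 m: A³/T = 194.8 — close enough.

y_c = 1.55 m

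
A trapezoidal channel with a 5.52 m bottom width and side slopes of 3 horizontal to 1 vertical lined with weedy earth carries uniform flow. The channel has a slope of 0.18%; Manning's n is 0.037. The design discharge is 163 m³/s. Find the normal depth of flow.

Manning's equation rearranged: A R^(2/3) = nQ / (1·√S) = 0.037 × 163 / (√0.0018) = 142.2.
Try y = 5.42 m: A R^(2/3) = 243.7 — high.
Try y = 3 m: A R^(2/3) = 63.94 — low.
Try y = 4.29 m: A R^(2/3) = 142.1 — matches.

y_n = 4.29 m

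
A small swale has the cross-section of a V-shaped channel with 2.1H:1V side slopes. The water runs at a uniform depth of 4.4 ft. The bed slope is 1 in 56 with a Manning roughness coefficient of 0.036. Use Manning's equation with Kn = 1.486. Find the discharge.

For a triangular section with side slope z = 2.1: A = zy² = 2.1×4.4² = 40.66 ft²; P = 2y√(1+z²) = 2×4.4×2.326 = 20.47 ft.
Hydraulic radius R = A/P = 40.66/20.47 = 1.986 ft.
Manning's equation: Q = (1.486/n) A R^(2/3) S^(1/2) = (1.486/0.036) × 40.66 × 1.986^(2/3) × 0.01786^(1/2) = 354 ft³/s.

Q = 354 ft³/s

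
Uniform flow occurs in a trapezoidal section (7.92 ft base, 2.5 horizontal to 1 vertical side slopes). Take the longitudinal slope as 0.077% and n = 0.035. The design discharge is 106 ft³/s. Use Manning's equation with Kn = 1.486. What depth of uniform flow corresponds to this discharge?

Manning's equation rearranged: A R^(2/3) = nQ / (1.486·√S) = 0.035 × 106 / (1.486 × √0.00077) = 89.97.
Trying y = 3 ft: A R^(2/3) = 71.5 — too small.
Trying y = 3.36 ft: A R^(2/3) = 90.15 — ≈ 89.97.

y_n = 3.36 ft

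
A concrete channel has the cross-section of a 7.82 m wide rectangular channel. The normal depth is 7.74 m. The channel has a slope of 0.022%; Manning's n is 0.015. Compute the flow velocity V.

V = 1.87 m/s

Flow area A = b·y = 7.82 × 7.74 = 60.53 m². Wetted perimeter P = b + 2y = 7.82 + 2×7.74 = 23.3 m.
Hydraulic radius R = A/P = 60.53/23.3 = 2.598 m.
From Manning's equation, V = (1/n) R^(2/3) S^(1/2) = (1/0.015) × 2.598^(2/3) × 0.00022^(1/2) = 1.87 m/s.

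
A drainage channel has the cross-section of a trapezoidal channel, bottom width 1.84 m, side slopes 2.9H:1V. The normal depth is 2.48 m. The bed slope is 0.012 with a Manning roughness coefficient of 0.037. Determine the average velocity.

V = 3.55 m/s

With bottom width b = 1.84 m and side slope z = 2.9: A = (b + zy)y = (1.84 + 2.9×2.48)×2.48 = 22.4 m²; P = b + 2y√(1+z²) = 1.84 + 2×2.48×3.068 = 17.06 m.
Hydraulic radius R = A/P = 22.4/17.06 = 1.313 m.
From Manning's equation, V = (1/n) R^(2/3) S^(1/2) = (1/0.037) × 1.313^(2/3) × 0.012^(1/2) = 3.55 m/s.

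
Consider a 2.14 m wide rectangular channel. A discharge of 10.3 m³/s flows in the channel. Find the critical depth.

For a rectangular channel, critical depth y_c = (q²/g)^(1/3) where q = Q/b = 10.3/2.14 = 4.813 m²/s.
So y_c = (4.813²/9.81)^(1/3) = 1.33 m.

y_c = 1.33 m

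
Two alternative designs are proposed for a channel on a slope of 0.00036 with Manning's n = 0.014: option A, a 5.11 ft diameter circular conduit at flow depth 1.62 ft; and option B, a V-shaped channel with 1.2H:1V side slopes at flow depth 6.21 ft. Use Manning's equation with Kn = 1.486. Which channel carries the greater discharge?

channel B

Channel A: For a circular section of diameter D = 5.11 ft at depth y = 1.62 ft, the central angle is θ = 2 arccos(1 − 2y/D) = 2.392 rad. Then A = (D²/8)(θ − sin θ) = 5.585 ft² and P = Dθ/2 = 6.112 ft. Hydraulic radius R = A/P = 5.585/6.112 = 0.9138 ft. Q_A = (1.486/0.014)·5.585·0.9138^(2/3)·√0.00036 = 10.59 ft³/s.
Channel B: For a triangular section with side slope z = 1.2: A = zy² = 1.2×6.21² = 46.28 ft²; P = 2y√(1+z²) = 2×6.21×1.562 = 19.4 ft. Hydraulic radius R = A/P = 46.28/19.4 = 2.385 ft. Q_B = (1.486/0.014)·46.28·2.385^(2/3)·√0.00036 = 166.4 ft³/s.
Q_A = 10.59 ft³/s vs Q_B = 166.4 ft³/s, so channel B carries more.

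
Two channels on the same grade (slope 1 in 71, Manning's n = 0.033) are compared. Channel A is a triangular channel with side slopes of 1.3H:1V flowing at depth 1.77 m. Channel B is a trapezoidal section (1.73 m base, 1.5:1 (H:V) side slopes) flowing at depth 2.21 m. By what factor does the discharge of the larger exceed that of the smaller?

3.81

Channel A: For a triangular section with side slope z = 1.3: A = zy² = 1.3×1.77² = 4.073 m²; P = 2y√(1+z²) = 2×1.77×1.64 = 5.806 m. Hydraulic radius R = A/P = 4.073/5.806 = 0.7015 m. Q_A = (1/0.033)·4.073·0.7015^(2/3)·√0.01408 = 11.56 m³/s.
Channel B: With bottom width b = 1.73 m and side slope z = 1.5: A = (b + zy)y = (1.73 + 1.5×2.21)×2.21 = 11.15 m²; P = b + 2y√(1+z²) = 1.73 + 2×2.21×1.803 = 9.698 m. Hydraulic radius R = A/P = 11.15/9.698 = 1.15 m. Q_B = (1/0.033)·11.15·1.15^(2/3)·√0.01408 = 44 m³/s.
The larger discharge is 44 m³/s and the smaller is 11.56 m³/s; the ratio is 3.81.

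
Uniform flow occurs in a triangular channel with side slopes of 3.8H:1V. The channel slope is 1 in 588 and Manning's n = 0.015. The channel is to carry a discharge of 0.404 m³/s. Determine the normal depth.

Manning's equation rearranged: A R^(2/3) = nQ / (1·√S) = 0.015 × 0.404 / (√0.001701) = 0.1469.
Trying y = 0.27 m: A R^(2/3) = 0.07129 — too small.
Trying y = 0.354 m: A R^(2/3) = 0.1468 — ≈ 0.1469.

y_n = 0.354 m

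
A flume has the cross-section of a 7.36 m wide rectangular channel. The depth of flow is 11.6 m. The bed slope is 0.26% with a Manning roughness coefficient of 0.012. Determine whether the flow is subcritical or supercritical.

subcritical

Flow area A = b·y = 7.36 × 11.6 = 85.38 m². Wetted perimeter P = b + 2y = 7.36 + 2×11.6 = 30.56 m.
Hydraulic radius R = A/P = 85.38/30.56 = 2.794 m.
V = (1/n) R^(2/3) √S = (1/0.012) × 2.794^(2/3) × √0.0026 = 8.429 m/s. Hydraulic depth D_h = A/T = 85.38/7.36 = 11.6 m.
Froude number Fr = V/√(g·D_h) = 8.429/√(9.81×11.6) = 0.79, which is less than 1, so the flow is subcritical.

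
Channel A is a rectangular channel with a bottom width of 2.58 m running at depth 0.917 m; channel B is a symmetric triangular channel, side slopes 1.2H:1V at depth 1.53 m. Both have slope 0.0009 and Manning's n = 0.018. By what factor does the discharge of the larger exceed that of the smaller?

Channel A: Flow area A = b·y = 2.58 × 0.917 = 2.366 m². Wetted perimeter P = b + 2y = 2.58 + 2×0.917 = 4.414 m. Hydraulic radius R = A/P = 2.366/4.414 = 0.536 m. Q_A = (1/0.018)·2.366·0.536^(2/3)·√0.0009 = 2.602 m³/s.
Channel B: For a triangular section with side slope z = 1.2: A = zy² = 1.2×1.53² = 2.809 m²; P = 2y√(1+z²) = 2×1.53×1.562 = 4.78 m. Hydraulic radius R = A/P = 2.809/4.78 = 0.5877 m. Q_B = (1/0.018)·2.809·0.5877^(2/3)·√0.0009 = 3.285 m³/s.
The larger discharge is 3.285 m³/s and the smaller is 2.602 m³/s; the ratio is 1.26.

1.26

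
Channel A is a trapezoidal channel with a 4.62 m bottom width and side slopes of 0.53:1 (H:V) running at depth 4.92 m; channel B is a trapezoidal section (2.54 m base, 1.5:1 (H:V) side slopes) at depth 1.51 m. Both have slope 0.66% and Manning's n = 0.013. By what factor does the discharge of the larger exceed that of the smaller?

8.99

Channel A: With bottom width b = 4.62 m and side slope z = 0.53: A = (b + zy)y = (4.62 + 0.53×4.92)×4.92 = 35.56 m²; P = b + 2y√(1+z²) = 4.62 + 2×4.92×1.132 = 15.76 m. Hydraulic radius R = A/P = 35.56/15.76 = 2.257 m. Q_A = (1/0.013)·35.56·2.257^(2/3)·√0.0066 = 382.3 m³/s.
Channel B: With bottom width b = 2.54 m and side slope z = 1.5: A = (b + zy)y = (2.54 + 1.5×1.51)×1.51 = 7.256 m²; P = b + 2y√(1+z²) = 2.54 + 2×1.51×1.803 = 7.984 m. Hydraulic radius R = A/P = 7.256/7.984 = 0.9087 m. Q_B = (1/0.013)·7.256·0.9087^(2/3)·√0.0066 = 42.54 m³/s.
The larger discharge is 382.3 m³/s and the smaller is 42.54 m³/s; the ratio is 8.99.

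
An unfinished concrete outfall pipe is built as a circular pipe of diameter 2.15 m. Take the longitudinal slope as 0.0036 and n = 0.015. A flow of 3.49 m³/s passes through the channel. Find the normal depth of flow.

y_n = 0.897 m

Manning's equation rearranged: A R^(2/3) = nQ / (1·√S) = 0.015 × 3.49 / (√0.0036) = 0.8725.
Try y = 0.626 m: A R^(2/3) = 0.4435 — too small.
Try y = 1.05 m: A R^(2/3) = 1.153 — too large.
Try y = 0.897 m: A R^(2/3) = 0.8732 — close enough.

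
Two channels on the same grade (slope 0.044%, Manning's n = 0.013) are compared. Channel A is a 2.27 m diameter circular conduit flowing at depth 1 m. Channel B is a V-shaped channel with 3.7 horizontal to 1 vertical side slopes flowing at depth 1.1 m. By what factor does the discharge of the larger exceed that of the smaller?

2.64

Channel A: For a circular section of diameter D = 2.27 m at depth y = 1 m, the central angle is θ = 2 arccos(1 − 2y/D) = 2.903 rad. Then A = (D²/8)(θ − sin θ) = 1.718 m² and P = Dθ/2 = 3.295 m. Hydraulic radius R = A/P = 1.718/3.295 = 0.5213 m. Q_A = (1/0.013)·1.718·0.5213^(2/3)·√0.00044 = 1.795 m³/s.
Channel B: For a triangular section with side slope z = 3.7: A = zy² = 3.7×1.1² = 4.477 m²; P = 2y√(1+z²) = 2×1.1×3.833 = 8.432 m. Hydraulic radius R = A/P = 4.477/8.432 = 0.5309 m. Q_B = (1/0.013)·4.477·0.5309^(2/3)·√0.00044 = 4.737 m³/s.
The larger discharge is 4.737 m³/s and the smaller is 1.795 m³/s; the ratio is 2.64.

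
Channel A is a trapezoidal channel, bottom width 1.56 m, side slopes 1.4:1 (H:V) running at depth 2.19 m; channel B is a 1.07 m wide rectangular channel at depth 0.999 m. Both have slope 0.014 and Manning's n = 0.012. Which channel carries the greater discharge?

Channel A: With bottom width b = 1.56 m and side slope z = 1.4: A = (b + zy)y = (1.56 + 1.4×2.19)×2.19 = 10.13 m²; P = b + 2y√(1+z²) = 1.56 + 2×2.19×1.72 = 9.096 m. Hydraulic radius R = A/P = 10.13/9.096 = 1.114 m. Q_A = (1/0.012)·10.13·1.114^(2/3)·√0.014 = 107.3 m³/s.
Channel B: Flow area A = b·y = 1.07 × 0.999 = 1.069 m². Wetted perimeter P = b + 2y = 1.07 + 2×0.999 = 3.068 m. Hydraulic radius R = A/P = 1.069/3.068 = 0.3484 m. Q_B = (1/0.012)·1.069·0.3484^(2/3)·√0.014 = 5.219 m³/s.
Q_A = 107.3 m³/s vs Q_B = 5.219 m³/s, so channel A carries more.

channel A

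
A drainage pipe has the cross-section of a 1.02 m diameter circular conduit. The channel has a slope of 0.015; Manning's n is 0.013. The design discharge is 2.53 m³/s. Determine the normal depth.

Manning's equation rearranged: A R^(2/3) = nQ / (1·√S) = 0.013 × 2.53 / (√0.015) = 0.2685.
At y = 0.555 m: A R^(2/3) = 0.1891 — low.
At y = 0.801 m: A R^(2/3) = 0.3152 — high.
At y = 0.701 m: A R^(2/3) = 0.2685 — close enough.

y_n = 0.701 m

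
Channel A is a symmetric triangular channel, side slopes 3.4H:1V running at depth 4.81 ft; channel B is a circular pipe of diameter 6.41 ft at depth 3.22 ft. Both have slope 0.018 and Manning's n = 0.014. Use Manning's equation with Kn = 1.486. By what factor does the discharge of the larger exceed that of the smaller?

6.17

Channel A: For a triangular section with side slope z = 3.4: A = zy² = 3.4×4.81² = 78.66 ft²; P = 2y√(1+z²) = 2×4.81×3.544 = 34.09 ft. Hydraulic radius R = A/P = 78.66/34.09 = 2.307 ft. Q_A = (1.486/0.014)·78.66·2.307^(2/3)·√0.018 = 1956 ft³/s.
Channel B: For a circular section of diameter D = 6.41 ft at depth y = 3.22 ft, the central angle is θ = 2 arccos(1 − 2y/D) = 3.151 rad. Then A = (D²/8)(θ − sin θ) = 16.23 ft² and P = Dθ/2 = 10.1 ft. Hydraulic radius R = A/P = 16.23/10.1 = 1.607 ft. Q_B = (1.486/0.014)·16.23·1.607^(2/3)·√0.018 = 317.2 ft³/s.
The larger discharge is 1956 ft³/s and the smaller is 317.2 ft³/s; the ratio is 6.17.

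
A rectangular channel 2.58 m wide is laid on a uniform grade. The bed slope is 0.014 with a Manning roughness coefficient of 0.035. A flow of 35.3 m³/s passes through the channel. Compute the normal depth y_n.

Manning's equation rearranged: A R^(2/3) = nQ / (1·√S) = 0.035 × 35.3 / (√0.014) = 10.44.
At y = 2.93 m: A R^(2/3) = 7.024 — low.
At y = 5.09 m: A R^(2/3) = 13.39 — high.
At y = 4.1 m: A R^(2/3) = 10.45 — matches.

y_n = 4.1 m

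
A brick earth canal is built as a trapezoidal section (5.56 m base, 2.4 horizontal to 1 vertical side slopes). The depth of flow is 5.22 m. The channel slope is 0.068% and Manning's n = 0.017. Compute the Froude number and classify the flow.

subcritical

With bottom width b = 5.56 m and side slope z = 2.4: A = (b + zy)y = (5.56 + 2.4×5.22)×5.22 = 94.42 m²; P = b + 2y√(1+z²) = 5.56 + 2×5.22×2.6 = 32.7 m.
Hydraulic radius R = A/P = 94.42/32.7 = 2.887 m.
V = (1/n) R^(2/3) √S = (1/0.017) × 2.887^(2/3) × √0.00068 = 3.11 m/s. Hydraulic depth D_h = A/T = 94.42/30.62 = 3.084 m.
Froude number Fr = V/√(g·D_h) = 3.11/√(9.81×3.084) = 0.565, which is less than 1, so the flow is subcritical.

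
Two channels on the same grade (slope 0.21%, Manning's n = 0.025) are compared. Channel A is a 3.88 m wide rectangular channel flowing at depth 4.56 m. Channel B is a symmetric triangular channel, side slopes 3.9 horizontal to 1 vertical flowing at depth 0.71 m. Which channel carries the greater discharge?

Channel A: Flow area A = b·y = 3.88 × 4.56 = 17.69 m². Wetted perimeter P = b + 2y = 3.88 + 2×4.56 = 13 m. Hydraulic radius R = A/P = 17.69/13 = 1.361 m. Q_A = (1/0.025)·17.69·1.361^(2/3)·√0.0021 = 39.83 m³/s.
Channel B: For a triangular section with side slope z = 3.9: A = zy² = 3.9×0.71² = 1.966 m²; P = 2y√(1+z²) = 2×0.71×4.026 = 5.717 m. Hydraulic radius R = A/P = 1.966/5.717 = 0.3439 m. Q_B = (1/0.025)·1.966·0.3439^(2/3)·√0.0021 = 1.769 m³/s.
Q_A = 39.83 m³/s vs Q_B = 1.769 m³/s, so channel A carries more.

channel A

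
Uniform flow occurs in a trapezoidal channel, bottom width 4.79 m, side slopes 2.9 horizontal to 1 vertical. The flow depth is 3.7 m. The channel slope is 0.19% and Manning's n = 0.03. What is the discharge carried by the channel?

With bottom width b = 4.79 m and side slope z = 2.9: A = (b + zy)y = (4.79 + 2.9×3.7)×3.7 = 57.42 m²; P = b + 2y√(1+z²) = 4.79 + 2×3.7×3.068 = 27.49 m.
Hydraulic radius R = A/P = 57.42/27.49 = 2.089 m.
Manning's equation: Q = (1/n) A R^(2/3) S^(1/2) = (1/0.03) × 57.42 × 2.089^(2/3) × 0.0019^(1/2) = 136 m³/s.

Q = 136 m³/s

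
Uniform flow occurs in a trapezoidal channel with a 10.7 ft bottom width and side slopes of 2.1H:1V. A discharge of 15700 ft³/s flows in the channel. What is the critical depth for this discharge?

y_c = 18 ft

At critical depth, Q² T / (g A³) = 1, i.e. A³/T = Q²/g = 15700²/32.2 = 7655000.
Trying y = 14.9 ft: A³/T = 3342000 — too small.
Trying y = 19.5 ft: A³/T = 11030000 — too large.
Trying y = 18 ft: A³/T = 7710000 — ≈ 7655000.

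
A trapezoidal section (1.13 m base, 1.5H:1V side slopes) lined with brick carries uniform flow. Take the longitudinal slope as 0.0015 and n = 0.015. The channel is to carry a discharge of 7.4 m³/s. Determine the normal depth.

Manning's equation rearranged: A R^(2/3) = nQ / (1·√S) = 0.015 × 7.4 / (√0.0015) = 2.866.
At y = 0.932 m: A R^(2/3) = 1.533 — short.
At y = 1.25 m: A R^(2/3) = 2.866 — matches.

y_n = 1.25 m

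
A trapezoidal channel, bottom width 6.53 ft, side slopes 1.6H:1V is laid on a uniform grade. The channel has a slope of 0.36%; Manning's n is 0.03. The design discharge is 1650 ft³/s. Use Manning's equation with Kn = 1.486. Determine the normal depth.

Manning's equation rearranged: A R^(2/3) = nQ / (1.486·√S) = 0.03 × 1650 / (1.486 × √0.0036) = 555.2.
Trying y = 11.1 ft: A R^(2/3) = 847.1 — too large.
Trying y = 6.39 ft: A R^(2/3) = 246.5 — too small.
Trying y = 9.23 ft: A R^(2/3) = 555.7 — close enough.

y_n = 9.23 ft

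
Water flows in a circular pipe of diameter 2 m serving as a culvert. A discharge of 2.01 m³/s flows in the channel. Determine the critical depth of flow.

At critical depth, Q² T / (g A³) = 1, i.e. A³/T = Q²/g = 2.01²/9.81 = 0.4118.
Trying y = 0.539 m: A³/T = 0.1792 — low.
Trying y = 0.737 m: A³/T = 0.6015 — high.
Trying y = 0.668 m: A³/T = 0.4117 — matches.

y_c = 0.668 m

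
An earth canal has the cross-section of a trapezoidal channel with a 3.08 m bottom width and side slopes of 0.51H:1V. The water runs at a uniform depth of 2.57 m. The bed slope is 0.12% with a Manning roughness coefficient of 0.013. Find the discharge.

Q = 35.4 m³/s

With bottom width b = 3.08 m and side slope z = 0.51: A = (b + zy)y = (3.08 + 0.51×2.57)×2.57 = 11.28 m²; P = b + 2y√(1+z²) = 3.08 + 2×2.57×1.123 = 8.85 m.
Hydraulic radius R = A/P = 11.28/8.85 = 1.275 m.
Manning's equation: Q = (1/n) A R^(2/3) S^(1/2) = (1/0.013) × 11.28 × 1.275^(2/3) × 0.0012^(1/2) = 35.4 m³/s.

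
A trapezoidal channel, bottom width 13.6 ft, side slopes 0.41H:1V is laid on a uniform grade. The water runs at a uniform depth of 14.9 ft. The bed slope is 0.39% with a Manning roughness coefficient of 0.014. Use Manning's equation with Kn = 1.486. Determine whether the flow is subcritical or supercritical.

supercritical

With bottom width b = 13.6 ft and side slope z = 0.41: A = (b + zy)y = (13.6 + 0.41×14.9)×14.9 = 293.7 ft²; P = b + 2y√(1+z²) = 13.6 + 2×14.9×1.081 = 45.81 ft.
Hydraulic radius R = A/P = 293.7/45.81 = 6.411 ft.
V = (1.486/n) R^(2/3) √S = (1.486/0.014) × 6.411^(2/3) × √0.0039 = 22.88 ft/s. Hydraulic depth D_h = A/T = 293.7/25.82 = 11.37 ft.
Froude number Fr = V/√(g·D_h) = 22.88/√(32.2×11.37) = 1.2, which is greater than 1, so the flow is supercritical.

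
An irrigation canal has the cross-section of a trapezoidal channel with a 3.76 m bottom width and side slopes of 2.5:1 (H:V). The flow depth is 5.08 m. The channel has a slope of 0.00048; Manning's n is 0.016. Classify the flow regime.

With bottom width b = 3.76 m and side slope z = 2.5: A = (b + zy)y = (3.76 + 2.5×5.08)×5.08 = 83.62 m²; P = b + 2y√(1+z²) = 3.76 + 2×5.08×2.693 = 31.12 m.
Hydraulic radius R = A/P = 83.62/31.12 = 2.687 m.
V = (1/n) R^(2/3) √S = (1/0.016) × 2.687^(2/3) × √0.00048 = 2.647 m/s. Hydraulic depth D_h = A/T = 83.62/29.16 = 2.868 m.
Froude number Fr = V/√(g·D_h) = 2.647/√(9.81×2.868) = 0.499, which is less than 1, so the flow is subcritical.

subcritical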